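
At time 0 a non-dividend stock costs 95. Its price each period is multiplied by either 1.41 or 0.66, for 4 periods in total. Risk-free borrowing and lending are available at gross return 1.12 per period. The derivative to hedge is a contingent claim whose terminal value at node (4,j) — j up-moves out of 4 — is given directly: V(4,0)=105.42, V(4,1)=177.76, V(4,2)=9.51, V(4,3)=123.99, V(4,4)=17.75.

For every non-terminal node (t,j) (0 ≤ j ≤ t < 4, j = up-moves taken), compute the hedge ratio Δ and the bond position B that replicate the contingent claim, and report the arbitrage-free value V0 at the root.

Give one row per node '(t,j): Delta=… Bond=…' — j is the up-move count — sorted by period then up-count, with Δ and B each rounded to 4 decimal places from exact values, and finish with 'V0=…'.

(0,0): Delta=-0.1664 Bond=65.0863
(1,0): Delta=-0.4395 Bond=90.0147
(1,1): Delta=-0.0859 Bond=62.1048
(2,0): Delta=-2.1640 Bond=172.1809
(2,1): Delta=0.0695 Bond=55.8258
(2,2): Delta=-0.1317 Bond=78.2142
(3,0): Delta=3.5315 Bond=37.2864
(3,1): Delta=-3.8447 Bond=290.9107
(3,2): Delta=1.2245 Bond=-81.4575
(3,3): Delta=-0.5319 Bond=194.1796
V0=49.2749

Risk-neutral probability p* = (R−d)/(u−d) = (1.12−0.66)/(1.41−0.66) = 0.6133.
Terminal payoffs: V(4,0)=105.4200, V(4,1)=177.7600, V(4,2)=9.5100, V(4,3)=123.9900, V(4,4)=17.7500
Node (3,0) S=27.3121: V=(p*·177.7600+(1−p*)·105.4200)/1.12=133.7398; Δ=(177.7600−105.4200)/(38.5101−18.0260)=3.5315; B=V−Δ·S=37.2864
Node (3,1) S=58.3486: V=(p*·9.5100+(1−p*)·177.7600)/1.12=66.5774; Δ=(9.5100−177.7600)/(82.2716−38.5101)=-3.8447; B=V−Δ·S=290.9107
Node (3,2) S=124.6539: V=(p*·123.9900+(1−p*)·9.5100)/1.12=71.1825; Δ=(123.9900−9.5100)/(175.7620−82.2716)=1.2245; B=V−Δ·S=-81.4575
Node (3,3) S=266.3060: V=(p*·17.7500+(1−p*)·123.9900)/1.12=52.5263; Δ=(17.7500−123.9900)/(375.4915−175.7620)=-0.5319; B=V−Δ·S=194.1796
Node (2,0) S=41.3820: V=(p*·66.5774+(1−p*)·133.7398)/1.12=82.6311; Δ=(66.5774−133.7398)/(58.3486−27.3121)=-2.1640; B=V−Δ·S=172.1809
Node (2,1) S=88.4070: V=(p*·71.1825+(1−p*)·66.5774)/1.12=61.9659; Δ=(71.1825−66.5774)/(124.6539−58.3486)=0.0695; B=V−Δ·S=55.8258
Node (2,2) S=188.8695: V=(p*·52.5263+(1−p*)·71.1825)/1.12=53.3393; Δ=(52.5263−71.1825)/(266.3060−124.6539)=-0.1317; B=V−Δ·S=78.2142
Node (1,0) S=62.7000: V=(p*·61.9659+(1−p*)·82.6311)/1.12=62.4611; Δ=(61.9659−82.6311)/(88.4070−41.3820)=-0.4395; B=V−Δ·S=90.0147
Node (1,1) S=133.9500: V=(p*·53.3393+(1−p*)·61.9659)/1.12=50.6026; Δ=(53.3393−61.9659)/(188.8695−88.4070)=-0.0859; B=V−Δ·S=62.1048
Node (0,0) S=95.0000: V=(p*·50.6026+(1−p*)·62.4611)/1.12=49.2749; Δ=(50.6026−62.4611)/(133.9500−62.7000)=-0.1664; B=V−Δ·S=65.0863
Self-financing check: at every node Δ·S+B equals the discounted successor values.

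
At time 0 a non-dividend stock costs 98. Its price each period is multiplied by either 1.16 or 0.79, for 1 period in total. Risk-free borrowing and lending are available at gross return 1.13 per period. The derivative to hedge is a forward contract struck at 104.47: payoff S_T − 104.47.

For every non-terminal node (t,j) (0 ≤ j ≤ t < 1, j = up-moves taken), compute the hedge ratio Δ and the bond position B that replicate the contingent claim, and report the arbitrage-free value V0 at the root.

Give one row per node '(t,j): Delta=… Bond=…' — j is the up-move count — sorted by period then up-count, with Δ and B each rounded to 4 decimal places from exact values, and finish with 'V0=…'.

(0,0): Delta=1.0000 Bond=-92.4513
V0=5.5487

Risk-neutral probability p* = (R−d)/(u−d) = (1.13−0.79)/(1.16−0.79) = 0.9189.
Terminal values V(1,·): V(1,0)=-27.0500, V(1,1)=9.2100
Node (0,0) S=98.0000: V=(p*·9.2100+(1−p*)·-27.0500)/1.13=5.5487; Δ=(9.2100−-27.0500)/(113.6800−77.4200)=1.0000; B=V−Δ·S=-92.4513
Root portfolio cost Δ·98+B reproduces V0=5.5487.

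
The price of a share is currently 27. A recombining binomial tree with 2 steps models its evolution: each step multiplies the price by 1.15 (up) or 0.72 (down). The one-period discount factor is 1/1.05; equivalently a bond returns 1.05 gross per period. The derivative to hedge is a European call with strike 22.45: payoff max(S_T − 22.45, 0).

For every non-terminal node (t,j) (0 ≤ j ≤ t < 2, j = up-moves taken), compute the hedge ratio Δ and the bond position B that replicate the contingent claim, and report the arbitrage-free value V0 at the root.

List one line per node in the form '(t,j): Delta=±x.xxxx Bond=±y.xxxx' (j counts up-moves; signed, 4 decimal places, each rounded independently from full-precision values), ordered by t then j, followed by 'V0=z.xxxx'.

No-arbitrage ⇒ martingale measure with p* = (R−d)/(u−d) = 0.7674.
At expiry t=2: V(2,0)=0.0000, V(2,1)=0.0000, V(2,2)=13.2575
(1,0): S=19.4400. Δ = (V_up−V_dn)/(S_up−S_dn) = (0.0000−0.0000)/(22.3560−13.9968) = 0.0000. V = [p*·0.0000 + (1−p*)·0.0000]/1.05 = 0.0000. B = V − Δ·S = 0.0000.
(1,1): S=31.0500. Δ = (V_up−V_dn)/(S_up−S_dn) = (13.2575−0.0000)/(35.7075−22.3560) = 0.9930. V = [p*·13.2575 + (1−p*)·0.0000]/1.05 = 9.6899. B = V − Δ·S = -21.1415.
(0,0): S=27.0000. Δ = (V_up−V_dn)/(S_up−S_dn) = (9.6899−0.0000)/(31.0500−19.4400) = 0.8346. V = [p*·9.6899 + (1−p*)·0.0000]/1.05 = 7.0823. B = V − Δ·S = -15.4523.
Each (Δ,B) replicates both successor values, so the strategy is self-financing and V0 is arbitrage-free.

(0,0): Delta=0.8346 Bond=-15.4523
(1,0): Delta=0.0000 Bond=0.0000
(1,1): Delta=0.9930 Bond=-21.1415
V0=7.0823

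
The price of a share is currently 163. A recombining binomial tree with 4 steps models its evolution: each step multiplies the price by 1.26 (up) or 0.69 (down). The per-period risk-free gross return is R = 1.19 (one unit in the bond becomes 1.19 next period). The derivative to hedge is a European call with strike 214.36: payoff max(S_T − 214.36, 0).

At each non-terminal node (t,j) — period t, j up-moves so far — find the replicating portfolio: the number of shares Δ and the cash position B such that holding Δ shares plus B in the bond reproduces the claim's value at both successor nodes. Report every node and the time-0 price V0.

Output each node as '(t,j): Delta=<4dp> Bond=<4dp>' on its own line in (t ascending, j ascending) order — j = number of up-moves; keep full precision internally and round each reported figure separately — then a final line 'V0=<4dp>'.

Risk-neutral probability p* = (R−d)/(u−d) = (1.19−0.69)/(1.26−0.69) = 0.8772.
At expiry t=4: V(4,0)=0.0000, V(4,1)=0.0000, V(4,2)=0.0000, V(4,3)=10.6223, V(4,4)=196.4772
  t=3,j=0: stock 53.5470 → up 67.4692 (V=0.0000), down 36.9474 (V=0.0000). Price 0.0000; hedge Δ=0.0000, bond B=0.0000.
  t=3,j=1: stock 97.7814 → up 123.2046 (V=0.0000), down 67.4692 (V=0.0000). Price 0.0000; hedge Δ=0.0000, bond B=0.0000.
  t=3,j=2: stock 178.5574 → up 224.9823 (V=10.6223), down 123.2046 (V=0.0000). Price 7.8301; hedge Δ=0.1044, bond B=-10.8055.
  t=3,j=3: stock 326.0613 → up 410.8372 (V=196.4772), down 224.9823 (V=10.6223). Price 145.9268; hedge Δ=1.0000, bond B=-180.1345.
  t=2,j=0: stock 77.6043 → up 97.7814 (V=0.0000), down 53.5470 (V=0.0000). Price 0.0000; hedge Δ=0.0000, bond B=0.0000.
  t=2,j=1: stock 141.7122 → up 178.5574 (V=7.8301), down 97.7814 (V=0.0000). Price 5.7718; hedge Δ=0.0969, bond B=-7.9651.
  t=2,j=2: stock 258.7788 → up 326.0613 (V=145.9268), down 178.5574 (V=7.8301). Price 108.3761; hedge Δ=0.9362, bond B=-133.8989.
  t=1,j=0: stock 112.4700 → up 141.7122 (V=5.7718), down 77.6043 (V=0.0000). Price 4.2546; hedge Δ=0.0900, bond B=-5.8714.
  t=1,j=1: stock 205.3800 → up 258.7788 (V=108.3761), down 141.7122 (V=5.7718). Price 80.4837; hedge Δ=0.8765, bond B=-99.5238.
  t=0,j=0: stock 163.0000 → up 205.3800 (V=80.4837), down 112.4700 (V=4.2546). Price 59.7666; hedge Δ=0.8205, bond B=-73.9686.
Check: Δ(0,0)·S0 + B(0,0) = 59.7666 = V0.

(0,0): Delta=0.8205 Bond=-73.9686
(1,0): Delta=0.0900 Bond=-5.8714
(1,1): Delta=0.8765 Bond=-99.5238
(2,0): Delta=0.0000 Bond=0.0000
(2,1): Delta=0.0969 Bond=-7.9651
(2,2): Delta=0.9362 Bond=-133.8989
(3,0): Delta=0.0000 Bond=0.0000
(3,1): Delta=0.0000 Bond=0.0000
(3,2): Delta=0.1044 Bond=-10.8055
(3,3): Delta=1.0000 Bond=-180.1345
V0=59.7666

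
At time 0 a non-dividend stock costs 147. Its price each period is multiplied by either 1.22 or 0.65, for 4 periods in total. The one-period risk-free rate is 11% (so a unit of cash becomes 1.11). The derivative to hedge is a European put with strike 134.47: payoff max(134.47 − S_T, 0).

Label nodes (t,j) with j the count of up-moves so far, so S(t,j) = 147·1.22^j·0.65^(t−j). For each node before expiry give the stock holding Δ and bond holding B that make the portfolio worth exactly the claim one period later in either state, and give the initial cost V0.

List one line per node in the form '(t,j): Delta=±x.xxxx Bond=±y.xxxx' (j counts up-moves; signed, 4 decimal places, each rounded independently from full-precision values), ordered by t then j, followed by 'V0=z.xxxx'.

The replicating-portfolio and risk-neutral prices coincide; use p* = (1.11−0.65)/(1.22−0.65) = 0.8070 for the latter.
Payoff layer (t=4): V(4,0)=108.2296, V(4,1)=85.2188, V(4,2)=42.0292, V(4,3)=0.0000, V(4,4)=0.0000
Node (3,0) S=40.3699: V=(p*·85.2188+(1−p*)·108.2296)/1.11=80.7743; Δ=(85.2188−108.2296)/(49.2512−26.2404)=-1.0000; B=V−Δ·S=121.1441
Node (3,1) S=75.7712: V=(p*·42.0292+(1−p*)·85.2188)/1.11=45.3730; Δ=(42.0292−85.2188)/(92.4408−49.2512)=-1.0000; B=V−Δ·S=121.1441
Node (3,2) S=142.2166: V=(p*·0.0000+(1−p*)·42.0292)/1.11=7.3071; Δ=(0.0000−42.0292)/(173.5043−92.4408)=-0.5185; B=V−Δ·S=81.0425
Node (3,3) S=266.9297: V=(p*·0.0000+(1−p*)·0.0000)/1.11=0.0000; Δ=(0.0000−0.0000)/(325.6542−173.5043)=0.0000; B=V−Δ·S=0.0000
Node (2,0) S=62.1075: V=(p*·45.3730+(1−p*)·80.7743)/1.11=47.0314; Δ=(45.3730−80.7743)/(75.7712−40.3699)=-1.0000; B=V−Δ·S=109.1389
Node (2,1) S=116.5710: V=(p*·7.3071+(1−p*)·45.3730)/1.11=13.2010; Δ=(7.3071−45.3730)/(142.2166−75.7712)=-0.5729; B=V−Δ·S=79.9833
Node (2,2) S=218.7948: V=(p*·0.0000+(1−p*)·7.3071)/1.11=1.2704; Δ=(0.0000−7.3071)/(266.9297−142.2166)=-0.0586; B=V−Δ·S=14.0899
Node (1,0) S=95.5500: V=(p*·13.2010+(1−p*)·47.0314)/1.11=17.7745; Δ=(13.2010−47.0314)/(116.5710−62.1075)=-0.6212; B=V−Δ·S=77.1260
Node (1,1) S=179.3400: V=(p*·1.2704+(1−p*)·13.2010)/1.11=3.2187; Δ=(1.2704−13.2010)/(218.7948−116.5710)=-0.1167; B=V−Δ·S=24.1497
Node (0,0) S=147.0000: V=(p*·3.2187+(1−p*)·17.7745)/1.11=5.4304; Δ=(3.2187−17.7745)/(179.3400−95.5500)=-0.1737; B=V−Δ·S=30.9668
The time-0 hedge costs 5.4304, which is the no-arbitrage price.

(0,0): Delta=-0.1737 Bond=30.9668
(1,0): Delta=-0.6212 Bond=77.1260
(1,1): Delta=-0.1167 Bond=24.1497
(2,0): Delta=-1.0000 Bond=109.1389
(2,1): Delta=-0.5729 Bond=79.9833
(2,2): Delta=-0.0586 Bond=14.0899
(3,0): Delta=-1.0000 Bond=121.1441
(3,1): Delta=-1.0000 Bond=121.1441
(3,2): Delta=-0.5185 Bond=81.0425
(3,3): Delta=0.0000 Bond=0.0000
V0=5.4304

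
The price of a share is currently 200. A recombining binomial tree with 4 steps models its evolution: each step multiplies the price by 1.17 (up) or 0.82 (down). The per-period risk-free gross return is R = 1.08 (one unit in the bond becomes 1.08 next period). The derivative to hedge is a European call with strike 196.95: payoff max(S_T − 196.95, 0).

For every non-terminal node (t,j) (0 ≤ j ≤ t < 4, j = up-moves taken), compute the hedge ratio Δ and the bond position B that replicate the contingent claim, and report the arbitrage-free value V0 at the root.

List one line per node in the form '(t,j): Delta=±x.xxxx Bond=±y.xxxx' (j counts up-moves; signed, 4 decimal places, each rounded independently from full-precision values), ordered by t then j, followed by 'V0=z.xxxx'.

The replicating-portfolio and risk-neutral prices coincide; use p* = (1.08−0.82)/(1.17−0.82) = 0.7429 for the latter.
Terminal values V(4,·): V(4,0)=0.0000, V(4,1)=0.0000, V(4,2)=0.0000, V(4,3)=65.7145, V(4,4)=177.8274
Node (3,0) S=110.2736: V=(p*·0.0000+(1−p*)·0.0000)/1.08=0.0000; Δ=(0.0000−0.0000)/(129.0201−90.4244)=0.0000; B=V−Δ·S=0.0000
Node (3,1) S=157.3416: V=(p*·0.0000+(1−p*)·0.0000)/1.08=0.0000; Δ=(0.0000−0.0000)/(184.0897−129.0201)=0.0000; B=V−Δ·S=0.0000
Node (3,2) S=224.4996: V=(p*·65.7145+(1−p*)·0.0000)/1.08=45.2005; Δ=(65.7145−0.0000)/(262.6645−184.0897)=0.8363; B=V−Δ·S=-142.5553
Node (3,3) S=320.3226: V=(p*·177.8274+(1−p*)·65.7145)/1.08=137.9615; Δ=(177.8274−65.7145)/(374.7774−262.6645)=1.0000; B=V−Δ·S=-182.3611
Node (2,0) S=134.4800: V=(p*·0.0000+(1−p*)·0.0000)/1.08=0.0000; Δ=(0.0000−0.0000)/(157.3416−110.2736)=0.0000; B=V−Δ·S=0.0000
Node (2,1) S=191.8800: V=(p*·45.2005+(1−p*)·0.0000)/1.08=31.0903; Δ=(45.2005−0.0000)/(224.4996−157.3416)=0.6730; B=V−Δ·S=-98.0539
Node (2,2) S=273.7800: V=(p*·137.9615+(1−p*)·45.2005)/1.08=105.6562; Δ=(137.9615−45.2005)/(320.3226−224.4996)=0.9680; B=V−Δ·S=-159.3753
Node (1,0) S=164.0000: V=(p*·31.0903+(1−p*)·0.0000)/1.08=21.3848; Δ=(31.0903−0.0000)/(191.8800−134.4800)=0.5416; B=V−Δ·S=-67.4445
Node (1,1) S=234.0000: V=(p*·105.6562+(1−p*)·31.0903)/1.08=80.0760; Δ=(105.6562−31.0903)/(273.7800−191.8800)=0.9105; B=V−Δ·S=-132.9694
Node (0,0) S=200.0000: V=(p*·80.0760+(1−p*)·21.3848)/1.08=60.1704; Δ=(80.0760−21.3848)/(234.0000−164.0000)=0.8384; B=V−Δ·S=-107.5187
Self-financing check: at every node Δ·S+B equals the discounted successor values.

(0,0): Delta=0.8384 Bond=-107.5187
(1,0): Delta=0.5416 Bond=-67.4445
(1,1): Delta=0.9105 Bond=-132.9694
(2,0): Delta=0.0000 Bond=0.0000
(2,1): Delta=0.6730 Bond=-98.0539
(2,2): Delta=0.9680 Bond=-159.3753
(3,0): Delta=0.0000 Bond=0.0000
(3,1): Delta=0.0000 Bond=0.0000
(3,2): Delta=0.8363 Bond=-142.5553
(3,3): Delta=1.0000 Bond=-182.3611
V0=60.1704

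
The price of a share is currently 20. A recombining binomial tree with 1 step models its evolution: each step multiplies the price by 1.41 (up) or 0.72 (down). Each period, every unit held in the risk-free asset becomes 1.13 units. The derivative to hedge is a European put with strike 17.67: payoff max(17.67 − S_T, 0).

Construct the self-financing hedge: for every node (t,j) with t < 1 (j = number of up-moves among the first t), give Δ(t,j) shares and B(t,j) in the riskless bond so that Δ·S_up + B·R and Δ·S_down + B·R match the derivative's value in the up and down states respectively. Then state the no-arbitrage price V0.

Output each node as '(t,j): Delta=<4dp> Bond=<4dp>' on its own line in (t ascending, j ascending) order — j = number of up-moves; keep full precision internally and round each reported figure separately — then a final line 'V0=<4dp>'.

Since d<R<u, set p* = (R−d)/(u−d) = 0.5942; price each node as the discounted p*-expectation of its children.
Terminal payoffs: V(1,0)=3.2700, V(1,1)=0.0000
  t=0,j=0: stock 20.0000 → up 28.2000 (V=0.0000), down 14.4000 (V=3.2700). Price 1.1743; hedge Δ=-0.2370, bond B=5.9134.
The time-0 hedge costs 1.1743, which is the no-arbitrage price.

(0,0): Delta=-0.2370 Bond=5.9134
V0=1.1743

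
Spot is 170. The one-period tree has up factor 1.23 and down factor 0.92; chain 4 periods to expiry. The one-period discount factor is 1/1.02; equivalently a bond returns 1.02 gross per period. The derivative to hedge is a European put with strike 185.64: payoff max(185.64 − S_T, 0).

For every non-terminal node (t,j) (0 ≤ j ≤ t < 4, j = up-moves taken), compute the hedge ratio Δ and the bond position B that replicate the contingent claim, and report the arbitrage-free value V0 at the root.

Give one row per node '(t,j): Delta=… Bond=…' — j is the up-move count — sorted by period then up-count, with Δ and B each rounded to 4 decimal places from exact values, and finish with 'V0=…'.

Since d<R<u, set p* = (R−d)/(u−d) = 0.3226; price each node as the discounted p*-expectation of its children.
At expiry t=4: V(4,0)=63.8532, V(4,1)=22.8163, V(4,2)=0.0000, V(4,3)=0.0000, V(4,4)=0.0000
Node (3,0) S=132.3770: V=(p*·22.8163+(1−p*)·63.8532)/1.02=49.6230; Δ=(22.8163−63.8532)/(162.8237−121.7868)=-1.0000; B=V−Δ·S=182.0000
Node (3,1) S=176.9822: V=(p*·0.0000+(1−p*)·22.8163)/1.02=15.1532; Δ=(0.0000−22.8163)/(217.6882−162.8237)=-0.4159; B=V−Δ·S=88.7543
Node (3,2) S=236.6176: V=(p*·0.0000+(1−p*)·0.0000)/1.02=0.0000; Δ=(0.0000−0.0000)/(291.0396−217.6882)=0.0000; B=V−Δ·S=0.0000
Node (3,3) S=316.3474: V=(p*·0.0000+(1−p*)·0.0000)/1.02=0.0000; Δ=(0.0000−0.0000)/(389.1073−291.0396)=0.0000; B=V−Δ·S=0.0000
Node (2,0) S=143.8880: V=(p*·15.1532+(1−p*)·49.6230)/1.02=37.7488; Δ=(15.1532−49.6230)/(176.9822−132.3770)=-0.7728; B=V−Δ·S=148.9419
Node (2,1) S=192.3720: V=(p*·0.0000+(1−p*)·15.1532)/1.02=10.0638; Δ=(0.0000−15.1532)/(236.6176−176.9822)=-0.2541; B=V−Δ·S=58.9450
Node (2,2) S=257.1930: V=(p*·0.0000+(1−p*)·0.0000)/1.02=0.0000; Δ=(0.0000−0.0000)/(316.3474−236.6176)=0.0000; B=V−Δ·S=0.0000
Node (1,0) S=156.4000: V=(p*·10.0638+(1−p*)·37.7488)/1.02=28.2531; Δ=(10.0638−37.7488)/(192.3720−143.8880)=-0.5710; B=V−Δ·S=117.5594
Node (1,1) S=209.1000: V=(p*·0.0000+(1−p*)·10.0638)/1.02=6.6837; Δ=(0.0000−10.0638)/(257.1930−192.3720)=-0.1553; B=V−Δ·S=39.1475
Node (0,0) S=170.0000: V=(p*·6.6837+(1−p*)·28.2531)/1.02=20.8776; Δ=(6.6837−28.2531)/(209.1000−156.4000)=-0.4093; B=V−Δ·S=90.4561
Self-financing check: at every node Δ·S+B equals the discounted successor values.

(0,0): Delta=-0.4093 Bond=90.4561
(1,0): Delta=-0.5710 Bond=117.5594
(1,1): Delta=-0.1553 Bond=39.1475
(2,0): Delta=-0.7728 Bond=148.9419
(2,1): Delta=-0.2541 Bond=58.9450
(2,2): Delta=0.0000 Bond=0.0000
(3,0): Delta=-1.0000 Bond=182.0000
(3,1): Delta=-0.4159 Bond=88.7543
(3,2): Delta=0.0000 Bond=0.0000
(3,3): Delta=0.0000 Bond=0.0000
V0=20.8776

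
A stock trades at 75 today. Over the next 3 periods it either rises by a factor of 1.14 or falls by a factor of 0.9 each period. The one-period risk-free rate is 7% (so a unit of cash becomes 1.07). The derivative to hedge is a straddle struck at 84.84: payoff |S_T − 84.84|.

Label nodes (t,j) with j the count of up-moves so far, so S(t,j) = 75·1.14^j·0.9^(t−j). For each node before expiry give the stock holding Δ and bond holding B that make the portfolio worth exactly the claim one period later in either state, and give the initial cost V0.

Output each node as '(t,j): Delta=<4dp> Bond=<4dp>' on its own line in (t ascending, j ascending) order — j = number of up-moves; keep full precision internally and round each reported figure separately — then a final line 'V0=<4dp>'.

(0,0): Delta=0.2547 Bond=-7.5335
(1,0): Delta=-0.7644 Bond=60.7250
(1,1): Delta=0.5859 Bond=-36.3845
(2,0): Delta=-1.0000 Bond=79.2897
(2,1): Delta=-0.6878 Bond=59.0818
(2,2): Delta=1.0000 Bond=-79.2897
V0=11.5668

Under the risk-neutral measure, an up-move has probability p* = (R−d)/(u−d) = 0.7083 and values discount at R = 1.07.
At expiry t=3: V(3,0)=30.1650, V(3,1)=15.5850, V(3,2)=2.8830, V(3,3)=26.2758
Node (2,0) S=60.7500: V=(p*·15.5850+(1−p*)·30.1650)/1.07=18.5397; Δ=(15.5850−30.1650)/(69.2550−54.6750)=-1.0000; B=V−Δ·S=79.2897
Node (2,1) S=76.9500: V=(p*·2.8830+(1−p*)·15.5850)/1.07=6.1568; Δ=(2.8830−15.5850)/(87.7230−69.2550)=-0.6878; B=V−Δ·S=59.0818
Node (2,2) S=97.4700: V=(p*·26.2758+(1−p*)·2.8830)/1.07=18.1803; Δ=(26.2758−2.8830)/(111.1158−87.7230)=1.0000; B=V−Δ·S=-79.2897
Node (1,0) S=67.5000: V=(p*·6.1568+(1−p*)·18.5397)/1.07=9.1294; Δ=(6.1568−18.5397)/(76.9500−60.7500)=-0.7644; B=V−Δ·S=60.7250
Node (1,1) S=85.5000: V=(p*·18.1803+(1−p*)·6.1568)/1.07=13.7135; Δ=(18.1803−6.1568)/(97.4700−76.9500)=0.5859; B=V−Δ·S=-36.3845
Node (0,0) S=75.0000: V=(p*·13.7135+(1−p*)·9.1294)/1.07=11.5668; Δ=(13.7135−9.1294)/(85.5000−67.5000)=0.2547; B=V−Δ·S=-7.5335
Self-financing check: at every node Δ·S+B equals the discounted successor values.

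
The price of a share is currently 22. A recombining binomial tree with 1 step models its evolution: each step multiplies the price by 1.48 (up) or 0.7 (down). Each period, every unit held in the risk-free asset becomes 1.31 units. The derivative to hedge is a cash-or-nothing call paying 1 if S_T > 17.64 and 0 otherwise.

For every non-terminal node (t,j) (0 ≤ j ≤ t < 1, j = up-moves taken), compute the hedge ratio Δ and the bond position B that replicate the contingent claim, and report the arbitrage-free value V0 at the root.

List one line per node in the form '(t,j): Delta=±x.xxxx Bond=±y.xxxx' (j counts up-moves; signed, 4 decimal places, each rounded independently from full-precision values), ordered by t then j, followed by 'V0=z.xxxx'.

(0,0): Delta=0.0583 Bond=-0.6851
V0=0.5970

Since d<R<u, set p* = (R−d)/(u−d) = 0.7821; price each node as the discounted p*-expectation of its children.
Payoff layer (t=1): V(1,0)=0.0000, V(1,1)=1.0000
Node (0,0) S=22.0000: V=(p*·1.0000+(1−p*)·0.0000)/1.31=0.5970; Δ=(1.0000−0.0000)/(32.5600−15.4000)=0.0583; B=V−Δ·S=-0.6851
The time-0 hedge costs 0.5970, which is the no-arbitrage price.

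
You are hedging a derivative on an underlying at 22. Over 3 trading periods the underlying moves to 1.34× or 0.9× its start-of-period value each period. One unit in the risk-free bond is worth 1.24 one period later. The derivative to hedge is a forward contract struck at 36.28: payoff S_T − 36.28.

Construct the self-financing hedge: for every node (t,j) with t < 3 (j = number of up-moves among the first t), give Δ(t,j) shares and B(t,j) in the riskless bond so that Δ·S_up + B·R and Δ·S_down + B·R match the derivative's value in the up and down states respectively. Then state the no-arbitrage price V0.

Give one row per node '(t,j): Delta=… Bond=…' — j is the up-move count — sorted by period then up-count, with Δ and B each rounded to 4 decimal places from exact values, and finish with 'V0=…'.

Since d<R<u, set p* = (R−d)/(u−d) = 0.7727; price each node as the discounted p*-expectation of its children.
Terminal payoffs: V(3,0)=-20.2420, V(3,1)=-12.4012, V(3,2)=-0.7271, V(3,3)=16.6543
  t=2,j=0: stock 17.8200 → up 23.8788 (V=-12.4012), down 16.0380 (V=-20.2420). Price -11.4381; hedge Δ=1.0000, bond B=-29.2581.
  t=2,j=1: stock 26.5320 → up 35.5529 (V=-0.7271), down 23.8788 (V=-12.4012). Price -2.7261; hedge Δ=1.0000, bond B=-29.2581.
  t=2,j=2: stock 39.5032 → up 52.9343 (V=16.6543), down 35.5529 (V=-0.7271). Price 10.2451; hedge Δ=1.0000, bond B=-29.2581.
  t=1,j=0: stock 19.8000 → up 26.5320 (V=-2.7261), down 17.8200 (V=-11.4381). Price -3.7952; hedge Δ=1.0000, bond B=-23.5952.
  t=1,j=1: stock 29.4800 → up 39.5032 (V=10.2451), down 26.5320 (V=-2.7261). Price 5.8848; hedge Δ=1.0000, bond B=-23.5952.
  t=0,j=0: stock 22.0000 → up 29.4800 (V=5.8848), down 19.8000 (V=-3.7952). Price 2.9716; hedge Δ=1.0000, bond B=-19.0284.
Each (Δ,B) replicates both successor values, so the strategy is self-financing and V0 is arbitrage-free.

(0,0): Delta=1.0000 Bond=-19.0284
(1,0): Delta=1.0000 Bond=-23.5952
(1,1): Delta=1.0000 Bond=-23.5952
(2,0): Delta=1.0000 Bond=-29.2581
(2,1): Delta=1.0000 Bond=-29.2581
(2,2): Delta=1.0000 Bond=-29.2581
V0=2.9716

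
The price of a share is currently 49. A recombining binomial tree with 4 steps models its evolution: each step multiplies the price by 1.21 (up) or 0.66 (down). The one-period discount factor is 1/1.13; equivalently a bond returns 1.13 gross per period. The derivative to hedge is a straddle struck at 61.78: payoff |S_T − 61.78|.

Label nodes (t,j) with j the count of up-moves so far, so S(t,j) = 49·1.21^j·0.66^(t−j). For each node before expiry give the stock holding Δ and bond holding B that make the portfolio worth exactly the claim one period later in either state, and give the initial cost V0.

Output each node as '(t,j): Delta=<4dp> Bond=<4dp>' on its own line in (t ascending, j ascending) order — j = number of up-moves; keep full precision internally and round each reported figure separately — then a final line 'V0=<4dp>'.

(0,0): Delta=0.3883 Bond=-1.8418
(1,0): Delta=-1.0000 Bond=42.8166
(1,1): Delta=0.5172 Bond=-9.7235
(2,0): Delta=-1.0000 Bond=48.3828
(2,1): Delta=-1.0000 Bond=48.3828
(2,2): Delta=0.6581 Bond=-21.0931
(3,0): Delta=-1.0000 Bond=54.6726
(3,1): Delta=-1.0000 Bond=54.6726
(3,2): Delta=-1.0000 Bond=54.6726
(3,3): Delta=0.8120 Bond=-37.1983
V0=17.1853

No-arbitrage ⇒ martingale measure with p* = (R−d)/(u−d) = 0.8545.
Terminal payoffs: V(4,0)=52.4824, V(4,1)=44.7344, V(4,2)=30.5297, V(4,3)=4.4877, V(4,4)=43.2559
  t=3,j=0: stock 14.0873 → up 17.0456 (V=44.7344), down 9.2976 (V=52.4824). Price 40.5853; hedge Δ=-1.0000, bond B=54.6726.
  t=3,j=1: stock 25.8267 → up 31.2503 (V=30.5297), down 17.0456 (V=44.7344). Price 28.8458; hedge Δ=-1.0000, bond B=54.6726.
  t=3,j=2: stock 47.3490 → up 57.2923 (V=4.4877), down 31.2503 (V=30.5297). Price 7.3236; hedge Δ=-1.0000, bond B=54.6726.
  t=3,j=3: stock 86.8065 → up 105.0359 (V=43.2559), down 57.2923 (V=4.4877). Price 33.2892; hedge Δ=0.8120, bond B=-37.1983.
  t=2,j=0: stock 21.3444 → up 25.8267 (V=28.8458), down 14.0873 (V=40.5853). Price 27.0384; hedge Δ=-1.0000, bond B=48.3828.
  t=2,j=1: stock 39.1314 → up 47.3490 (V=7.3236), down 25.8267 (V=28.8458). Price 9.2514; hedge Δ=-1.0000, bond B=48.3828.
  t=2,j=2: stock 71.7409 → up 86.8065 (V=33.2892), down 47.3490 (V=7.3236). Price 26.1172; hedge Δ=0.6581, bond B=-21.0931.
  t=1,j=0: stock 32.3400 → up 39.1314 (V=9.2514), down 21.3444 (V=27.0384). Price 10.4766; hedge Δ=-1.0000, bond B=42.8166.
  t=1,j=1: stock 59.2900 → up 71.7409 (V=26.1172), down 39.1314 (V=9.2514). Price 20.9416; hedge Δ=0.5172, bond B=-9.7235.
  t=0,j=0: stock 49.0000 → up 59.2900 (V=20.9416), down 32.3400 (V=10.4766). Price 17.1853; hedge Δ=0.3883, bond B=-1.8418.
The time-0 hedge costs 17.1853, which is the no-arbitrage price.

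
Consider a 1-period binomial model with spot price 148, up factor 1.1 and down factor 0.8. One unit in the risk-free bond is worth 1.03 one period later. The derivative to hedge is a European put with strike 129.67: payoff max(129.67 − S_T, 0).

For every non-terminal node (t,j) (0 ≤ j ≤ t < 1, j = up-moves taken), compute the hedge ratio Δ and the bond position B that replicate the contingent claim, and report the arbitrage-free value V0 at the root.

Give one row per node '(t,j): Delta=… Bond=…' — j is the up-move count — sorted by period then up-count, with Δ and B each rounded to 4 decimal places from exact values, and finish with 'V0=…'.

(0,0): Delta=-0.2538 Bond=40.1197
V0=2.5531

No-arbitrage ⇒ martingale measure with p* = (R−d)/(u−d) = 0.7667.
Terminal payoffs: V(1,0)=11.2700, V(1,1)=0.0000
Node (0,0) S=148.0000: V=(p*·0.0000+(1−p*)·11.2700)/1.03=2.5531; Δ=(0.0000−11.2700)/(162.8000−118.4000)=-0.2538; B=V−Δ·S=40.1197
Each (Δ,B) replicates both successor values, so the strategy is self-financing and V0 is arbitrage-free.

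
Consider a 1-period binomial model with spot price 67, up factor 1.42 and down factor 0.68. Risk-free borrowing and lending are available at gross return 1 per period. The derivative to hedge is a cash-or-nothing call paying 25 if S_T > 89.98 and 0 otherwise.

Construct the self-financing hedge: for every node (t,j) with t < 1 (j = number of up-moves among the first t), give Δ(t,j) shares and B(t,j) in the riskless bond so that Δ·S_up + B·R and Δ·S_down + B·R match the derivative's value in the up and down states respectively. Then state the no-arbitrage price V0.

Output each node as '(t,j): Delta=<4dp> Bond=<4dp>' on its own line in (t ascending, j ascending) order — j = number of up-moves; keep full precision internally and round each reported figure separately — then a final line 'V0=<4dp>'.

Under the risk-neutral measure, an up-move has probability p* = (R−d)/(u−d) = 0.4324 and values discount at R = 1.
Terminal values V(1,·): V(1,0)=0.0000, V(1,1)=25.0000
  t=0,j=0: stock 67.0000 → up 95.1400 (V=25.0000), down 45.5600 (V=0.0000). Price 10.8108; hedge Δ=0.5042, bond B=-22.9730.
The time-0 hedge costs 10.8108, which is the no-arbitrage price.

(0,0): Delta=0.5042 Bond=-22.9730
V0=10.8108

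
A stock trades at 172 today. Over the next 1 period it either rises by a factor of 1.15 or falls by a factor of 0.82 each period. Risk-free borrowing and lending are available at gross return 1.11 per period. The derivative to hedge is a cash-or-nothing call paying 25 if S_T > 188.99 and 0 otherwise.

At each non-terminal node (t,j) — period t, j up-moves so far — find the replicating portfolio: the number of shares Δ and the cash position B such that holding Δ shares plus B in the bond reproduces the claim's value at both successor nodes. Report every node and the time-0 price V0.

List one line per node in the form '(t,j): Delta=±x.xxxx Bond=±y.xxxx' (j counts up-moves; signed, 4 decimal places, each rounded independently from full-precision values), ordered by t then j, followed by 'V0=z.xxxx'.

Since d<R<u, set p* = (R−d)/(u−d) = 0.8788; price each node as the discounted p*-expectation of its children.
Terminal values V(1,·): V(1,0)=0.0000, V(1,1)=25.0000
  t=0,j=0: stock 172.0000 → up 197.8000 (V=25.0000), down 141.0400 (V=0.0000). Price 19.7925; hedge Δ=0.4405, bond B=-55.9651.
Self-financing check: at every node Δ·S+B equals the discounted successor values.

(0,0): Delta=0.4405 Bond=-55.9651
V0=19.7925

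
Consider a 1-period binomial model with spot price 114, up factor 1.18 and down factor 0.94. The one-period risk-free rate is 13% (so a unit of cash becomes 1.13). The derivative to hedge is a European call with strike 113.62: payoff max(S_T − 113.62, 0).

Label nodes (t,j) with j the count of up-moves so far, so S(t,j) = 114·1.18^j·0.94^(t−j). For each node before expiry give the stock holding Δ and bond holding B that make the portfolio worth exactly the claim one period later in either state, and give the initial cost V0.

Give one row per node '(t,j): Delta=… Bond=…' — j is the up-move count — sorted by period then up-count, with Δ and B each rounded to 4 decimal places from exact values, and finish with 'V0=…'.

(0,0): Delta=0.7639 Bond=-72.4410
V0=14.6423

Since d<R<u, set p* = (R−d)/(u−d) = 0.7917; price each node as the discounted p*-expectation of its children.
Payoff layer (t=1): V(1,0)=0.0000, V(1,1)=20.9000
Node (0,0) S=114.0000: V=(p*·20.9000+(1−p*)·0.0000)/1.13=14.6423; Δ=(20.9000−0.0000)/(134.5200−107.1600)=0.7639; B=V−Δ·S=-72.4410
Self-financing check: at every node Δ·S+B equals the discounted successor values.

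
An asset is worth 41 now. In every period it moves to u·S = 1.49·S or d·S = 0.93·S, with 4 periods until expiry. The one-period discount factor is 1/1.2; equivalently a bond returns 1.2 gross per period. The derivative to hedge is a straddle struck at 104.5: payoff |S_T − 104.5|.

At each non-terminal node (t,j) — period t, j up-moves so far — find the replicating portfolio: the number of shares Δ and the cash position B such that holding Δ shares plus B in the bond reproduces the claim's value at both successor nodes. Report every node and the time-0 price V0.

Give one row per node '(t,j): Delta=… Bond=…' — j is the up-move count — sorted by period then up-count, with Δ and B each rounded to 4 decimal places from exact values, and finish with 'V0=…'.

(0,0): Delta=-0.1771 Bond=26.5853
(1,0): Delta=-0.6729 Bond=50.8089
(1,1): Delta=0.1553 Bond=11.5952
(2,0): Delta=-1.0000 Bond=72.5694
(2,1): Delta=-0.4536 Bond=48.5127
(2,2): Delta=0.5636 Bond=-23.2470
(3,0): Delta=-1.0000 Bond=87.0833
(3,1): Delta=-1.0000 Bond=87.0833
(3,2): Delta=-0.0874 Bond=27.2088
(3,3): Delta=1.0000 Bond=-87.0833
V0=19.3255

Risk-neutral probability p* = (R−d)/(u−d) = (1.2−0.93)/(1.49−0.93) = 0.4821.
Terminal values V(4,·): V(4,0)=73.8299, V(4,1)=55.3618, V(4,2)=25.7733, V(4,3)=21.6321, V(4,4)=97.5826
(3,0): S=32.9786. Δ = (V_up−V_dn)/(S_up−S_dn) = (55.3618−73.8299)/(49.1382−30.6701) = -1.0000. V = [p*·55.3618 + (1−p*)·73.8299]/1.2 = 54.1047. B = V − Δ·S = 87.0833.
(3,1): S=52.8367. Δ = (V_up−V_dn)/(S_up−S_dn) = (25.7733−55.3618)/(78.7267−49.1382) = -1.0000. V = [p*·25.7733 + (1−p*)·55.3618]/1.2 = 34.2466. B = V − Δ·S = 87.0833.
(3,2): S=84.6524. Δ = (V_up−V_dn)/(S_up−S_dn) = (21.6321−25.7733)/(126.1321−78.7267) = -0.0874. V = [p*·21.6321 + (1−p*)·25.7733]/1.2 = 19.8139. B = V − Δ·S = 27.2088.
(3,3): S=135.6259. Δ = (V_up−V_dn)/(S_up−S_dn) = (97.5826−21.6321)/(202.0826−126.1321) = 1.0000. V = [p*·97.5826 + (1−p*)·21.6321]/1.2 = 48.5426. B = V − Δ·S = -87.0833.
(2,0): S=35.4609. Δ = (V_up−V_dn)/(S_up−S_dn) = (34.2466−54.1047)/(52.8367−32.9786) = -1.0000. V = [p*·34.2466 + (1−p*)·54.1047]/1.2 = 37.1085. B = V − Δ·S = 72.5694.
(2,1): S=56.8137. Δ = (V_up−V_dn)/(S_up−S_dn) = (19.8139−34.2466)/(84.6524−52.8367) = -0.4536. V = [p*·19.8139 + (1−p*)·34.2466]/1.2 = 22.7400. B = V − Δ·S = 48.5127.
(2,2): S=91.0241. Δ = (V_up−V_dn)/(S_up−S_dn) = (48.5426−19.8139)/(135.6259−84.6524) = 0.5636. V = [p*·48.5426 + (1−p*)·19.8139]/1.2 = 28.0543. B = V − Δ·S = -23.2470.
(1,0): S=38.1300. Δ = (V_up−V_dn)/(S_up−S_dn) = (22.7400−37.1085)/(56.8137−35.4609) = -0.6729. V = [p*·22.7400 + (1−p*)·37.1085]/1.2 = 25.1507. B = V − Δ·S = 50.8089.
(1,1): S=61.0900. Δ = (V_up−V_dn)/(S_up−S_dn) = (28.0543−22.7400)/(91.0241−56.8137) = 0.1553. V = [p*·28.0543 + (1−p*)·22.7400]/1.2 = 21.0852. B = V − Δ·S = 11.5952.
(0,0): S=41.0000. Δ = (V_up−V_dn)/(S_up−S_dn) = (21.0852−25.1507)/(61.0900−38.1300) = -0.1771. V = [p*·21.0852 + (1−p*)·25.1507]/1.2 = 19.3255. B = V − Δ·S = 26.5853.
Each (Δ,B) replicates both successor values, so the strategy is self-financing and V0 is arbitrage-free.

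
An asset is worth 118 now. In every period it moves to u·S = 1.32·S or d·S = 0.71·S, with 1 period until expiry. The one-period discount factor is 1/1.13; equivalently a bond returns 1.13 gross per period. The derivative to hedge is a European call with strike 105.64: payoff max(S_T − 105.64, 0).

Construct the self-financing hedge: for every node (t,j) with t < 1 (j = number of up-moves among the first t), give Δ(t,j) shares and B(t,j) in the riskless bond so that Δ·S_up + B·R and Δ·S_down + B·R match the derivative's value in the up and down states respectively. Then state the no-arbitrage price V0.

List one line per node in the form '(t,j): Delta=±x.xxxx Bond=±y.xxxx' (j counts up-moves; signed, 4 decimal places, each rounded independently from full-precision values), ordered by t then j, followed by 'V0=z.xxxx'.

Risk-neutral probability p* = (R−d)/(u−d) = (1.13−0.71)/(1.32−0.71) = 0.6885.
At expiry t=1: V(1,0)=0.0000, V(1,1)=50.1200
(0,0): S=118.0000. Δ = (V_up−V_dn)/(S_up−S_dn) = (50.1200−0.0000)/(155.7600−83.7800) = 0.6963. V = [p*·50.1200 + (1−p*)·0.0000]/1.13 = 30.5388. B = V − Δ·S = -51.6251.
The time-0 hedge costs 30.5388, which is the no-arbitrage price.

(0,0): Delta=0.6963 Bond=-51.6251
V0=30.5388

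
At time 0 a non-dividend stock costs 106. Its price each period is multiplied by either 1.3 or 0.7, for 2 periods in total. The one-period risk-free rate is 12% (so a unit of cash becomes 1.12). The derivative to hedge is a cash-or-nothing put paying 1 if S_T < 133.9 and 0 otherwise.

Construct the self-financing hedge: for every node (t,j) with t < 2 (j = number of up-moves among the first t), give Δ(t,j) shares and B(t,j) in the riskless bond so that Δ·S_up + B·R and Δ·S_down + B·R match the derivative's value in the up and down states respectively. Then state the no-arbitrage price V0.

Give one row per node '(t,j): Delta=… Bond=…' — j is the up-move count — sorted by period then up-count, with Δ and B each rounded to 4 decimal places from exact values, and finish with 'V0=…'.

Under the risk-neutral measure, an up-move has probability p* = (R−d)/(u−d) = 0.7000 and values discount at R = 1.12.
Terminal payoffs: V(2,0)=1.0000, V(2,1)=1.0000, V(2,2)=0.0000
(1,0): S=74.2000. Δ = (V_up−V_dn)/(S_up−S_dn) = (1.0000−1.0000)/(96.4600−51.9400) = 0.0000. V = [p*·1.0000 + (1−p*)·1.0000]/1.12 = 0.8929. B = V − Δ·S = 0.8929.
(1,1): S=137.8000. Δ = (V_up−V_dn)/(S_up−S_dn) = (0.0000−1.0000)/(179.1400−96.4600) = -0.0121. V = [p*·0.0000 + (1−p*)·1.0000]/1.12 = 0.2679. B = V − Δ·S = 1.9345.
(0,0): S=106.0000. Δ = (V_up−V_dn)/(S_up−S_dn) = (0.2679−0.8929)/(137.8000−74.2000) = -0.0098. V = [p*·0.2679 + (1−p*)·0.8929]/1.12 = 0.4066. B = V − Δ·S = 1.4482.
Self-financing check: at every node Δ·S+B equals the discounted successor values.

(0,0): Delta=-0.0098 Bond=1.4482
(1,0): Delta=0.0000 Bond=0.8929
(1,1): Delta=-0.0121 Bond=1.9345
V0=0.4066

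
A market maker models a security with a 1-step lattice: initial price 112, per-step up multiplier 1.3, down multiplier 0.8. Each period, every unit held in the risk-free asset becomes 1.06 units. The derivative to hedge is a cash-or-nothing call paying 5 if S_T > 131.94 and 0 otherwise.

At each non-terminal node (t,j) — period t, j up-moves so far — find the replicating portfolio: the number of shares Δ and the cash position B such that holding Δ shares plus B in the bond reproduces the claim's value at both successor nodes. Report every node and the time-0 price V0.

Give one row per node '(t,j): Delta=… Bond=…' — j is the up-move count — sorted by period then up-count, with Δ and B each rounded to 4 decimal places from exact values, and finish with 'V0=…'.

Risk-neutral probability p* = (R−d)/(u−d) = (1.06−0.8)/(1.3−0.8) = 0.5200.
At expiry t=1: V(1,0)=0.0000, V(1,1)=5.0000
(0,0): S=112.0000. Δ = (V_up−V_dn)/(S_up−S_dn) = (5.0000−0.0000)/(145.6000−89.6000) = 0.0893. V = [p*·5.0000 + (1−p*)·0.0000]/1.06 = 2.4528. B = V − Δ·S = -7.5472.
The time-0 hedge costs 2.4528, which is the no-arbitrage price.

(0,0): Delta=0.0893 Bond=-7.5472
V0=2.4528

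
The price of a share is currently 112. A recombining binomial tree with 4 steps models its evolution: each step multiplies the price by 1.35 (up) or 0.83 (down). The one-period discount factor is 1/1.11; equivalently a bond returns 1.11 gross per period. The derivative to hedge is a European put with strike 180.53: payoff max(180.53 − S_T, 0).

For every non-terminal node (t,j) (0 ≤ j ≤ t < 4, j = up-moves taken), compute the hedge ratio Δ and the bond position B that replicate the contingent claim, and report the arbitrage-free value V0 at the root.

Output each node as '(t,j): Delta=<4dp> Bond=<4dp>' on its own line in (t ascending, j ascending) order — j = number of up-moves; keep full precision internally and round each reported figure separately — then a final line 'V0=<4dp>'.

Under the risk-neutral measure, an up-move has probability p* = (R−d)/(u−d) = 0.5385 and values discount at R = 1.11.
Terminal payoffs: V(4,0)=127.3767, V(4,1)=94.0758, V(4,2)=39.9117, V(4,3)=0.0000, V(4,4)=0.0000
(3,0): S=64.0401. Δ = (V_up−V_dn)/(S_up−S_dn) = (94.0758−127.3767)/(86.4542−53.1533) = -1.0000. V = [p*·94.0758 + (1−p*)·127.3767]/1.11 = 98.5995. B = V − Δ·S = 162.6396.
(3,1): S=104.1617. Δ = (V_up−V_dn)/(S_up−S_dn) = (39.9117−94.0758)/(140.6183−86.4542) = -1.0000. V = [p*·39.9117 + (1−p*)·94.0758]/1.11 = 58.4780. B = V − Δ·S = 162.6396.
(3,2): S=169.4196. Δ = (V_up−V_dn)/(S_up−S_dn) = (0.0000−39.9117)/(228.7165−140.6183) = -0.4530. V = [p*·0.0000 + (1−p*)·39.9117]/1.11 = 16.5953. B = V − Δ·S = 93.3486.
(3,3): S=275.5620. Δ = (V_up−V_dn)/(S_up−S_dn) = (0.0000−0.0000)/(372.0087−228.7165) = 0.0000. V = [p*·0.0000 + (1−p*)·0.0000]/1.11 = 0.0000. B = V − Δ·S = 0.0000.
(2,0): S=77.1568. Δ = (V_up−V_dn)/(S_up−S_dn) = (58.4780−98.5995)/(104.1617−64.0401) = -1.0000. V = [p*·58.4780 + (1−p*)·98.5995]/1.11 = 69.3654. B = V − Δ·S = 146.5222.
(2,1): S=125.4960. Δ = (V_up−V_dn)/(S_up−S_dn) = (16.5953−58.4780)/(169.4196−104.1617) = -0.6418. V = [p*·16.5953 + (1−p*)·58.4780]/1.11 = 32.3656. B = V − Δ·S = 112.9091.
(2,2): S=204.1200. Δ = (V_up−V_dn)/(S_up−S_dn) = (0.0000−16.5953)/(275.5620−169.4196) = -0.1563. V = [p*·0.0000 + (1−p*)·16.5953]/1.11 = 6.9003. B = V − Δ·S = 38.8144.
(1,0): S=92.9600. Δ = (V_up−V_dn)/(S_up−S_dn) = (32.3656−69.3654)/(125.4960−77.1568) = -0.7654. V = [p*·32.3656 + (1−p*)·69.3654]/1.11 = 44.5427. B = V − Δ·S = 115.6963.
(1,1): S=151.2000. Δ = (V_up−V_dn)/(S_up−S_dn) = (6.9003−32.3656)/(204.1200−125.4960) = -0.3239. V = [p*·6.9003 + (1−p*)·32.3656]/1.11 = 16.8050. B = V − Δ·S = 65.7765.
(0,0): S=112.0000. Δ = (V_up−V_dn)/(S_up−S_dn) = (16.8050−44.5427)/(151.2000−92.9600) = -0.4763. V = [p*·16.8050 + (1−p*)·44.5427]/1.11 = 26.6730. B = V − Δ·S = 80.0148.
Check: Δ(0,0)·S0 + B(0,0) = 26.6730 = V0.

(0,0): Delta=-0.4763 Bond=80.0148
(1,0): Delta=-0.7654 Bond=115.6963
(1,1): Delta=-0.3239 Bond=65.7765
(2,0): Delta=-1.0000 Bond=146.5222
(2,1): Delta=-0.6418 Bond=112.9091
(2,2): Delta=-0.1563 Bond=38.8144
(3,0): Delta=-1.0000 Bond=162.6396
(3,1): Delta=-1.0000 Bond=162.6396
(3,2): Delta=-0.4530 Bond=93.3486
(3,3): Delta=0.0000 Bond=0.0000
V0=26.6730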